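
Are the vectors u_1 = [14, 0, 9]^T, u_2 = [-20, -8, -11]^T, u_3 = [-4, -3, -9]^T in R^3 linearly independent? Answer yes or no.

Form the matrix with these vectors as rows and row reduce.
R2 ← R2 + (10/7)·R1: [0, -8, 13/7]
R3 ← R3 + (2/7)·R1: [0, -3, -45/7]
R3 ← R3 − (3/8)·R2: [0, 0, -57/8]
3 nonzero rows, so the 3 vectors span a space of dimension 3.
Since 3 = 3, the vectors are linearly independent.

yes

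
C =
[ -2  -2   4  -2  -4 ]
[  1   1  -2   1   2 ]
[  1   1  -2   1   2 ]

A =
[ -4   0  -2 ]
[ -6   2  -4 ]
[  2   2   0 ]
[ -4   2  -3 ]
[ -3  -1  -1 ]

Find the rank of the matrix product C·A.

1

First compute CA:
[[ 48,   4,  22],
 [-24,  -2, -11],
 [-24,  -2, -11]]
Now row reduce the product.
R2 ← R2 + (1/2)·R1: [0, 0, 0]
R3 ← R3 + (1/2)·R1: [0, 0, 0]
1 nonzero row, so rank(CA) = 1.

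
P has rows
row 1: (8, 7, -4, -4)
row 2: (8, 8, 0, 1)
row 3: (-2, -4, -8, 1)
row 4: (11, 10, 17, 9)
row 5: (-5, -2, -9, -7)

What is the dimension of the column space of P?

4

Row reduce to echelon form.
R2 ← R2 − R1: [0, 1, 4, 5]
R3 ← R3 + (1/4)·R1: [0, -9/4, -9, 0]
R4 ← R4 − (11/8)·R1: [0, 3/8, 45/2, 29/2]
R5 ← R5 + (5/8)·R1: [0, 19/8, -23/2, -19/2]
R3 ← R3 + (9/4)·R2: [0, 0, 0, 45/4]
R4 ← R4 − (3/8)·R2: [0, 0, 21, 101/8]
R5 ← R5 − (19/8)·R2: [0, 0, -21, -171/8]
Swap R3 ↔ R4
R5 ← R5 + R3: [0, 0, 0, -35/4]
R5 ← R5 + (7/9)·R4: [0, 0, 0, 0]
Echelon form has 4 nonzero rows, so rank(P) = 4.
The column space has dimension equal to the rank: 4.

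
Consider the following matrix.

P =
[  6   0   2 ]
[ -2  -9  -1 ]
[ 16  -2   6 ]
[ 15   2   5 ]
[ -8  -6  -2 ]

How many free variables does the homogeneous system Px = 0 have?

0

Row reduce to echelon form.
R2 ← R2 + (1/3)·R1: [0, -9, -1/3]
R3 ← R3 − (8/3)·R1: [0, -2, 2/3]
R4 ← R4 − (5/2)·R1: [0, 2, 0]
R5 ← R5 + (4/3)·R1: [0, -6, 2/3]
R3 ← R3 − (2/9)·R2: [0, 0, 20/27]
R4 ← R4 + (2/9)·R2: [0, 0, -2/27]
R5 ← R5 − (2/3)·R2: [0, 0, 8/9]
R4 ← R4 + (1/10)·R3: [0, 0, 0]
R5 ← R5 − (6/5)·R3: [0, 0, 0]
3 nonzero rows, so rank(P) = 3.
P has 3 columns; by rank–nullity, nullity = 3 − 3 = 0.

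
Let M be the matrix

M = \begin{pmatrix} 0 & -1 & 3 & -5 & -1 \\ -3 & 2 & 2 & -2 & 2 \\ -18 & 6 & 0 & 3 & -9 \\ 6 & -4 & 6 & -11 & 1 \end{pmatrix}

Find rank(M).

3

Row reduce to echelon form.
Swap R1 ↔ R2
R3 ← R3 − (6)·R1: [0, -6, -12, 15, -21]
R4 ← R4 + (2)·R1: [0, 0, 10, -15, 5]
R3 ← R3 − (6)·R2: [0, 0, -30, 45, -15]
R4 ← R4 + (1/3)·R3: [0, 0, 0, 0, 0]
Echelon form has 3 nonzero rows, so rank(M) = 3.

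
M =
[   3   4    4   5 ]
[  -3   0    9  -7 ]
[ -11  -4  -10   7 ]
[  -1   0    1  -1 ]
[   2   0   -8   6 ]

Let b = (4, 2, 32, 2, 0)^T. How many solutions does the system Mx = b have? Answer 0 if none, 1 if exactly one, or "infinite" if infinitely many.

Row reduce the augmented matrix [M | b].
R2 ← R2 + R1: [0, 4, 13, -2, 6]
R3 ← R3 + (11/3)·R1: [0, 32/3, 14/3, 76/3, 140/3]
R4 ← R4 + (1/3)·R1: [0, 4/3, 7/3, 2/3, 10/3]
R5 ← R5 − (2/3)·R1: [0, -8/3, -32/3, 8/3, -8/3]
R3 ← R3 − (8/3)·R2: [0, 0, -30, 92/3, 92/3]
R4 ← R4 − (1/3)·R2: [0, 0, -2, 4/3, 4/3]
R5 ← R5 + (2/3)·R2: [0, 0, -2, 4/3, 4/3]
R4 ← R4 − (1/15)·R3: [0, 0, 0, -32/45, -32/45]
R5 ← R5 − (1/15)·R3: [0, 0, 0, -32/45, -32/45]
R5 ← R5 − R4: [0, 0, 0, 0, 0]
The echelon form has 4 nonzero rows, and every pivot lies in the first 4 columns, so rank(M) = rank([M|b]) = 4.
The system is consistent.
rank = 4 = number of unknowns, so the solution is unique.

1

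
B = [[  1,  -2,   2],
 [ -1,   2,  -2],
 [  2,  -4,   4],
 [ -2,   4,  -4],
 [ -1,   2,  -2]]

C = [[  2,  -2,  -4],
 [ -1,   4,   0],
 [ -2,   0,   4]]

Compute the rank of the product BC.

1

First compute BC:
[[  0, -10,   4],
 [  0,  10,  -4],
 [  0, -20,   8],
 [  0,  20,  -8],
 [  0,  10,  -4]]
Now row reduce the product.
R2 ← R2 + R1: [0, 0, 0]
R3 ← R3 − (2)·R1: [0, 0, 0]
R4 ← R4 + (2)·R1: [0, 0, 0]
R5 ← R5 + R1: [0, 0, 0]
1 nonzero row, so rank(BC) = 1.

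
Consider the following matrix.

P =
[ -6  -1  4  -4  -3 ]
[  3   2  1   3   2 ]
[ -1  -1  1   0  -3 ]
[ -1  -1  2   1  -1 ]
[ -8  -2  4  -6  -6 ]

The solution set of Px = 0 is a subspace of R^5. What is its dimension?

1

Row reduce to echelon form.
R2 ← R2 + (1/2)·R1: [0, 3/2, 3, 1, 1/2]
R3 ← R3 − (1/6)·R1: [0, -5/6, 1/3, 2/3, -5/2]
R4 ← R4 − (1/6)·R1: [0, -5/6, 4/3, 5/3, -1/2]
R5 ← R5 − (4/3)·R1: [0, -2/3, -4/3, -2/3, -2]
R3 ← R3 + (5/9)·R2: [0, 0, 2, 11/9, -20/9]
R4 ← R4 + (5/9)·R2: [0, 0, 3, 20/9, -2/9]
R5 ← R5 + (4/9)·R2: [0, 0, 0, -2/9, -16/9]
R4 ← R4 − (3/2)·R3: [0, 0, 0, 7/18, 28/9]
R5 ← R5 + (4/7)·R4: [0, 0, 0, 0, 0]
4 nonzero rows, so rank(P) = 4.
P has 5 columns; by rank–nullity, nullity = 5 − 4 = 1.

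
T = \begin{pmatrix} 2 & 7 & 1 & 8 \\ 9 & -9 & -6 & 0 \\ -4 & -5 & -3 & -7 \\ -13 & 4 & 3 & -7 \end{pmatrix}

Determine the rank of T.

Row reduce to echelon form.
R2 ← R2 − (9/2)·R1: [0, -81/2, -21/2, -36]
R3 ← R3 + (2)·R1: [0, 9, -1, 9]
R4 ← R4 + (13/2)·R1: [0, 99/2, 19/2, 45]
R3 ← R3 + (2/9)·R2: [0, 0, -10/3, 1]
R4 ← R4 + (11/9)·R2: [0, 0, -10/3, 1]
R4 ← R4 − R3: [0, 0, 0, 0]
Echelon form has 3 nonzero rows, so rank(T) = 3.

3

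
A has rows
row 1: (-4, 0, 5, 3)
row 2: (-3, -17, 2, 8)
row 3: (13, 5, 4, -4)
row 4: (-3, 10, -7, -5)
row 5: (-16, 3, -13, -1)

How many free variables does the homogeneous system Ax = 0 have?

0

Row reduce to echelon form.
R2 ← R2 − (3/4)·R1: [0, -17, -7/4, 23/4]
R3 ← R3 + (13/4)·R1: [0, 5, 81/4, 23/4]
R4 ← R4 − (3/4)·R1: [0, 10, -43/4, -29/4]
R5 ← R5 − (4)·R1: [0, 3, -33, -13]
R3 ← R3 + (5/17)·R2: [0, 0, 671/34, 253/34]
R4 ← R4 + (10/17)·R2: [0, 0, -801/68, -263/68]
R5 ← R5 + (3/17)·R2: [0, 0, -2265/68, -815/68]
R4 ← R4 + (801/1342)·R3: [0, 0, 0, 35/61]
R5 ← R5 + (2265/1342)·R3: [0, 0, 0, 35/61]
R5 ← R5 − R4: [0, 0, 0, 0]
4 nonzero rows, so rank(A) = 4.
A has 4 columns; by rank–nullity, nullity = 4 − 4 = 0.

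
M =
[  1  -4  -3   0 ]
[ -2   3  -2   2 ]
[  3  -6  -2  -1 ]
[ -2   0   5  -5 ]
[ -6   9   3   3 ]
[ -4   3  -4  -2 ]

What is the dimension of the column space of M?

Row reduce to echelon form.
R2 ← R2 + (2)·R1: [0, -5, -8, 2]
R3 ← R3 − (3)·R1: [0, 6, 7, -1]
R4 ← R4 + (2)·R1: [0, -8, -1, -5]
R5 ← R5 + (6)·R1: [0, -15, -15, 3]
R6 ← R6 + (4)·R1: [0, -13, -16, -2]
R3 ← R3 + (6/5)·R2: [0, 0, -13/5, 7/5]
R4 ← R4 − (8/5)·R2: [0, 0, 59/5, -41/5]
R5 ← R5 − (3)·R2: [0, 0, 9, -3]
R6 ← R6 − (13/5)·R2: [0, 0, 24/5, -36/5]
R4 ← R4 + (59/13)·R3: [0, 0, 0, -24/13]
R5 ← R5 + (45/13)·R3: [0, 0, 0, 24/13]
R6 ← R6 + (24/13)·R3: [0, 0, 0, -60/13]
R5 ← R5 + R4: [0, 0, 0, 0]
R6 ← R6 − (5/2)·R4: [0, 0, 0, 0]
Echelon form has 4 nonzero rows, so rank(M) = 4.
The column space has dimension equal to the rank: 4.

4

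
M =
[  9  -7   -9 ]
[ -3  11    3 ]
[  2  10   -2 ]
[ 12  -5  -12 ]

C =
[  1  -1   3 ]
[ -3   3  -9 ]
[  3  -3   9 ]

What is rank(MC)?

First compute MC:
[[  3,  -3,   9],
 [-27,  27, -81],
 [-34,  34, -102],
 [ -9,   9, -27]]
Now row reduce the product.
R2 ← R2 + (9)·R1: [0, 0, 0]
R3 ← R3 + (34/3)·R1: [0, 0, 0]
R4 ← R4 + (3)·R1: [0, 0, 0]
1 nonzero row, so rank(MC) = 1.

1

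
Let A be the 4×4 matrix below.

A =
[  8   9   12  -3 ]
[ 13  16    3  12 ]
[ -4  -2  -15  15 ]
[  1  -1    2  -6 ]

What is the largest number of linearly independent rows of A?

3

Row reduce to echelon form.
R2 ← R2 − (13/8)·R1: [0, 11/8, -33/2, 135/8]
R3 ← R3 + (1/2)·R1: [0, 5/2, -9, 27/2]
R4 ← R4 − (1/8)·R1: [0, -17/8, 1/2, -45/8]
R3 ← R3 − (20/11)·R2: [0, 0, 21, -189/11]
R4 ← R4 + (17/11)·R2: [0, 0, -25, 225/11]
R4 ← R4 + (25/21)·R3: [0, 0, 0, 0]
Echelon form has 3 nonzero rows, so rank(A) = 3.
The rank gives the maximum number of linearly independent rows: 3.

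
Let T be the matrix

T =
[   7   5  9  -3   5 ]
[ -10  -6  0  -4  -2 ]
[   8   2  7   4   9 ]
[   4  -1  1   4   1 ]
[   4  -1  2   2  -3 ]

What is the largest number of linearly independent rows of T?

Row reduce to echelon form.
R2 ← R2 + (10/7)·R1: [0, 8/7, 90/7, -58/7, 36/7]
R3 ← R3 − (8/7)·R1: [0, -26/7, -23/7, 52/7, 23/7]
R4 ← R4 − (4/7)·R1: [0, -27/7, -29/7, 40/7, -13/7]
R5 ← R5 − (4/7)·R1: [0, -27/7, -22/7, 26/7, -41/7]
R3 ← R3 + (13/4)·R2: [0, 0, 77/2, -39/2, 20]
R4 ← R4 + (27/8)·R2: [0, 0, 157/4, -89/4, 31/2]
R5 ← R5 + (27/8)·R2: [0, 0, 161/4, -97/4, 23/2]
R4 ← R4 − (157/154)·R3: [0, 0, 0, -365/154, -753/154]
R5 ← R5 − (23/22)·R3: [0, 0, 0, -85/22, -207/22]
R5 ← R5 − (119/73)·R4: [0, 0, 0, 0, -105/73]
Echelon form has 5 nonzero rows, so rank(T) = 5.
The rank gives the maximum number of linearly independent rows: 5.

5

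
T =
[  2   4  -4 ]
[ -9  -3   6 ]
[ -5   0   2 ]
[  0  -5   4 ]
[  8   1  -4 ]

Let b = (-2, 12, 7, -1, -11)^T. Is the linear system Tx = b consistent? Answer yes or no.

yes

Row reduce the augmented matrix [T | b].
R2 ← R2 + (9/2)·R1: [0, 15, -12, 3]
R3 ← R3 + (5/2)·R1: [0, 10, -8, 2]
R5 ← R5 − (4)·R1: [0, -15, 12, -3]
R3 ← R3 − (2/3)·R2: [0, 0, 0, 0]
R4 ← R4 + (1/3)·R2: [0, 0, 0, 0]
R5 ← R5 + R2: [0, 0, 0, 0]
The echelon form has 2 nonzero rows, and every pivot lies in the first 3 columns, so rank(T) = rank([T|b]) = 2.
The system is consistent.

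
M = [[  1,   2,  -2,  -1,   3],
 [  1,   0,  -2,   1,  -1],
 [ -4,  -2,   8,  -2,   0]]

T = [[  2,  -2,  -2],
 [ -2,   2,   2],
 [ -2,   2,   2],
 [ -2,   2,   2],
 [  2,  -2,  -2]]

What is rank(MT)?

1

First compute MT:
[[ 10, -10, -10],
 [  2,  -2,  -2],
 [-16,  16,  16]]
Now row reduce the product.
R2 ← R2 − (1/5)·R1: [0, 0, 0]
R3 ← R3 + (8/5)·R1: [0, 0, 0]
1 nonzero row, so rank(MT) = 1.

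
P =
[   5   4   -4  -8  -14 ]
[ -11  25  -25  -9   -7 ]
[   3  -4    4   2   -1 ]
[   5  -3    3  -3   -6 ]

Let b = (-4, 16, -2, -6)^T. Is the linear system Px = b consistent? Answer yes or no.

Row reduce the augmented matrix [P | b].
R2 ← R2 + (11/5)·R1: [0, 169/5, -169/5, -133/5, -189/5, 36/5]
R3 ← R3 − (3/5)·R1: [0, -32/5, 32/5, 34/5, 37/5, 2/5]
R4 ← R4 − R1: [0, -7, 7, 5, 8, -2]
R3 ← R3 + (32/169)·R2: [0, 0, 0, 298/169, 41/169, 298/169]
R4 ← R4 + (35/169)·R2: [0, 0, 0, -86/169, 29/169, -86/169]
R4 ← R4 + (43/149)·R3: [0, 0, 0, 0, 36/149, 0]
The echelon form has 4 nonzero rows, and every pivot lies in the first 5 columns, so rank(P) = rank([P|b]) = 4.
The system is consistent.

yes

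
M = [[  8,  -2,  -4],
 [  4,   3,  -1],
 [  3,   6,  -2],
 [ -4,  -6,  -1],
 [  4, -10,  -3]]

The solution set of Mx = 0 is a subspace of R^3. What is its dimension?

0

Row reduce to echelon form.
R2 ← R2 − (1/2)·R1: [0, 4, 1]
R3 ← R3 − (3/8)·R1: [0, 27/4, -1/2]
R4 ← R4 + (1/2)·R1: [0, -7, -3]
R5 ← R5 − (1/2)·R1: [0, -9, -1]
R3 ← R3 − (27/16)·R2: [0, 0, -35/16]
R4 ← R4 + (7/4)·R2: [0, 0, -5/4]
R5 ← R5 + (9/4)·R2: [0, 0, 5/4]
R4 ← R4 − (4/7)·R3: [0, 0, 0]
R5 ← R5 + (4/7)·R3: [0, 0, 0]
3 nonzero rows, so rank(M) = 3.
M has 3 columns; by rank–nullity, nullity = 3 − 3 = 0.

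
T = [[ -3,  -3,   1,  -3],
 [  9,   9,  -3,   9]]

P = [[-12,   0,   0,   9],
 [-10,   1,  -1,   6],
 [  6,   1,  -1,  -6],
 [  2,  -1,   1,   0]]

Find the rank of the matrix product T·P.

1

First compute TP:
[[ 66,   1,  -1, -51],
 [-198,  -3,   3, 153]]
Now row reduce the product.
R2 ← R2 + (3)·R1: [0, 0, 0, 0]
1 nonzero row, so rank(TP) = 1.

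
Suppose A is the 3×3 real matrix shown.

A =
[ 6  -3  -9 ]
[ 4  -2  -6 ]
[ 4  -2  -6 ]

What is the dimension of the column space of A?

1

Row reduce to echelon form.
R2 ← R2 − (2/3)·R1: [0, 0, 0]
R3 ← R3 − (2/3)·R1: [0, 0, 0]
Echelon form has 1 nonzero row, so rank(A) = 1.
The column space has dimension equal to the rank: 1.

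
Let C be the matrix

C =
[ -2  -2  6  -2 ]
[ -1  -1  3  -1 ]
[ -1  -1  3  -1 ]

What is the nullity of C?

3

Row reduce to echelon form.
R2 ← R2 − (1/2)·R1: [0, 0, 0, 0]
R3 ← R3 − (1/2)·R1: [0, 0, 0, 0]
1 nonzero row, so rank(C) = 1.
C has 4 columns; by rank–nullity, nullity = 4 − 1 = 3.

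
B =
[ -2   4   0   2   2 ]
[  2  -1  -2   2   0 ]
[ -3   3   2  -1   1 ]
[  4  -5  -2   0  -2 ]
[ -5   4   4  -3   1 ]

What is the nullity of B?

3

Row reduce to echelon form.
R2 ← R2 + R1: [0, 3, -2, 4, 2]
R3 ← R3 − (3/2)·R1: [0, -3, 2, -4, -2]
R4 ← R4 + (2)·R1: [0, 3, -2, 4, 2]
R5 ← R5 − (5/2)·R1: [0, -6, 4, -8, -4]
R3 ← R3 + R2: [0, 0, 0, 0, 0]
R4 ← R4 − R2: [0, 0, 0, 0, 0]
R5 ← R5 + (2)·R2: [0, 0, 0, 0, 0]
2 nonzero rows, so rank(B) = 2.
B has 5 columns; by rank–nullity, nullity = 5 − 2 = 3.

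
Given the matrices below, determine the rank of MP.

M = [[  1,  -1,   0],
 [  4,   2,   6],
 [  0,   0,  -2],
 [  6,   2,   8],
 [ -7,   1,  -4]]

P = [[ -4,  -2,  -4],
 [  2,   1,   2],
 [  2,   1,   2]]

1

First compute MP:
[[ -6,  -3,  -6],
 [  0,   0,   0],
 [ -4,  -2,  -4],
 [ -4,  -2,  -4],
 [ 22,  11,  22]]
Now row reduce the product.
R3 ← R3 − (2/3)·R1: [0, 0, 0]
R4 ← R4 − (2/3)·R1: [0, 0, 0]
R5 ← R5 + (11/3)·R1: [0, 0, 0]
1 nonzero row, so rank(MP) = 1.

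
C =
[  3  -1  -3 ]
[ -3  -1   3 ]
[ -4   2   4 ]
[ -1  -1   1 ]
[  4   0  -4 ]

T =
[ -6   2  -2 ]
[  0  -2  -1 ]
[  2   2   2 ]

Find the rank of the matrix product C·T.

2

First compute CT:
[[-24,   2, -11],
 [ 24,   2,  13],
 [ 32,  -4,  14],
 [  8,   2,   5],
 [-32,   0, -16]]
Now row reduce the product.
R2 ← R2 + R1: [0, 4, 2]
R3 ← R3 + (4/3)·R1: [0, -4/3, -2/3]
R4 ← R4 + (1/3)·R1: [0, 8/3, 4/3]
R5 ← R5 − (4/3)·R1: [0, -8/3, -4/3]
R3 ← R3 + (1/3)·R2: [0, 0, 0]
R4 ← R4 − (2/3)·R2: [0, 0, 0]
R5 ← R5 + (2/3)·R2: [0, 0, 0]
2 nonzero rows, so rank(CT) = 2.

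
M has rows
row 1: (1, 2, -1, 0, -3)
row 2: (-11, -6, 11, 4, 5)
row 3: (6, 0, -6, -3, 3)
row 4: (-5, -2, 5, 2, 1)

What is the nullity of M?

Row reduce to echelon form.
R2 ← R2 + (11)·R1: [0, 16, 0, 4, -28]
R3 ← R3 − (6)·R1: [0, -12, 0, -3, 21]
R4 ← R4 + (5)·R1: [0, 8, 0, 2, -14]
R3 ← R3 + (3/4)·R2: [0, 0, 0, 0, 0]
R4 ← R4 − (1/2)·R2: [0, 0, 0, 0, 0]
2 nonzero rows, so rank(M) = 2.
M has 5 columns; by rank–nullity, nullity = 5 − 2 = 3.

3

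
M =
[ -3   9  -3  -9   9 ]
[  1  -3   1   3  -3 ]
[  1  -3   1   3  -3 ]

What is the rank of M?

Row reduce to echelon form.
R2 ← R2 + (1/3)·R1: [0, 0, 0, 0, 0]
R3 ← R3 + (1/3)·R1: [0, 0, 0, 0, 0]
Echelon form has 1 nonzero row, so rank(M) = 1.

1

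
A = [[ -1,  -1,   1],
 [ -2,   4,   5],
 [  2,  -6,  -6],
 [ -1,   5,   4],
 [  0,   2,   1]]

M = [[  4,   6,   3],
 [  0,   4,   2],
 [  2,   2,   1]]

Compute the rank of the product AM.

2

First compute AM:
[[ -2,  -8,  -4],
 [  2,  14,   7],
 [ -4, -24, -12],
 [  4,  22,  11],
 [  2,  10,   5]]
Now row reduce the product.
R2 ← R2 + R1: [0, 6, 3]
R3 ← R3 − (2)·R1: [0, -8, -4]
R4 ← R4 + (2)·R1: [0, 6, 3]
R5 ← R5 + R1: [0, 2, 1]
R3 ← R3 + (4/3)·R2: [0, 0, 0]
R4 ← R4 − R2: [0, 0, 0]
R5 ← R5 − (1/3)·R2: [0, 0, 0]
2 nonzero rows, so rank(AM) = 2.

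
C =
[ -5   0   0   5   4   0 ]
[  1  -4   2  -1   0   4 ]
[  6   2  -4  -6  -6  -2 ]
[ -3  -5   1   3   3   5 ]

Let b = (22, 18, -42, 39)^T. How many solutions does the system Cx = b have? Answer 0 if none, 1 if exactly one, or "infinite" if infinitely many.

infinite

Row reduce the augmented matrix [C | b].
R2 ← R2 + (1/5)·R1: [0, -4, 2, 0, 4/5, 4, 112/5]
R3 ← R3 + (6/5)·R1: [0, 2, -4, 0, -6/5, -2, -78/5]
R4 ← R4 − (3/5)·R1: [0, -5, 1, 0, 3/5, 5, 129/5]
R3 ← R3 + (1/2)·R2: [0, 0, -3, 0, -4/5, 0, -22/5]
R4 ← R4 − (5/4)·R2: [0, 0, -3/2, 0, -2/5, 0, -11/5]
R4 ← R4 − (1/2)·R3: [0, 0, 0, 0, 0, 0, 0]
The echelon form has 3 nonzero rows, and every pivot lies in the first 6 columns, so rank(C) = rank([C|b]) = 3.
The system is consistent.
rank = 3 < 6 unknowns, so there are infinitely many solutions.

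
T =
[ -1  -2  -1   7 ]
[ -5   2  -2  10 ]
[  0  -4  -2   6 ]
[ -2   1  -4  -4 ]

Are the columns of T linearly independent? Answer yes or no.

Row reduce T to echelon form.
R2 ← R2 − (5)·R1: [0, 12, 3, -25]
R4 ← R4 − (2)·R1: [0, 5, -2, -18]
R3 ← R3 + (1/3)·R2: [0, 0, -1, -7/3]
R4 ← R4 − (5/12)·R2: [0, 0, -13/4, -91/12]
R4 ← R4 − (13/4)·R3: [0, 0, 0, 0]
3 pivots among 4 columns.
Only 3 < 4 pivot columns, so the columns are linearly dependent.

no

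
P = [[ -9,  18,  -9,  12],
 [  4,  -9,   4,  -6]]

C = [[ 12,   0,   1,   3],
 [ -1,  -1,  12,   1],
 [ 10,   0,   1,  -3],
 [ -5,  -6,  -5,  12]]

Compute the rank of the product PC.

First compute PC:
[[-276, -90, 138, 162],
 [127,  45, -70, -81]]
Now row reduce the product.
R2 ← R2 + (127/276)·R1: [0, 165/46, -13/2, -297/46]
2 nonzero rows, so rank(PC) = 2.

2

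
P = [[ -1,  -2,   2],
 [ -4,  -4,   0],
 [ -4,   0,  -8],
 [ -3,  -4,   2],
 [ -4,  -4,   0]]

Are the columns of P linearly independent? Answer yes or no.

Row reduce P to echelon form.
R2 ← R2 − (4)·R1: [0, 4, -8]
R3 ← R3 − (4)·R1: [0, 8, -16]
R4 ← R4 − (3)·R1: [0, 2, -4]
R5 ← R5 − (4)·R1: [0, 4, -8]
R3 ← R3 − (2)·R2: [0, 0, 0]
R4 ← R4 − (1/2)·R2: [0, 0, 0]
R5 ← R5 − R2: [0, 0, 0]
2 pivots among 3 columns.
Only 2 < 3 pivot columns, so the columns are linearly dependent.

no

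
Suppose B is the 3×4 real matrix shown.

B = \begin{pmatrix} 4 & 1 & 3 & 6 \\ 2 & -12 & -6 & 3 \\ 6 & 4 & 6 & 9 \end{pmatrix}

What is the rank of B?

Row reduce to echelon form.
R2 ← R2 − (1/2)·R1: [0, -25/2, -15/2, 0]
R3 ← R3 − (3/2)·R1: [0, 5/2, 3/2, 0]
R3 ← R3 + (1/5)·R2: [0, 0, 0, 0]
Echelon form has 2 nonzero rows, so rank(B) = 2.

2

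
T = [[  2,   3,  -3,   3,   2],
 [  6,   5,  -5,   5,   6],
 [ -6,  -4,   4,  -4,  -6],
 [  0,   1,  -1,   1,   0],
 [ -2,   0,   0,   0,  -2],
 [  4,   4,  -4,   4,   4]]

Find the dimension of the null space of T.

3

Row reduce to echelon form.
R2 ← R2 − (3)·R1: [0, -4, 4, -4, 0]
R3 ← R3 + (3)·R1: [0, 5, -5, 5, 0]
R5 ← R5 + R1: [0, 3, -3, 3, 0]
R6 ← R6 − (2)·R1: [0, -2, 2, -2, 0]
R3 ← R3 + (5/4)·R2: [0, 0, 0, 0, 0]
R4 ← R4 + (1/4)·R2: [0, 0, 0, 0, 0]
R5 ← R5 + (3/4)·R2: [0, 0, 0, 0, 0]
R6 ← R6 − (1/2)·R2: [0, 0, 0, 0, 0]
2 nonzero rows, so rank(T) = 2.
T has 5 columns; by rank–nullity, nullity = 5 − 2 = 3.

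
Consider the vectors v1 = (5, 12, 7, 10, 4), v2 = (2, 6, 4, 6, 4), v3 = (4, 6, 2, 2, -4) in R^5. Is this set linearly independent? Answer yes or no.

Form the matrix with these vectors as rows and row reduce.
R2 ← R2 − (2/5)·R1: [0, 6/5, 6/5, 2, 12/5]
R3 ← R3 − (4/5)·R1: [0, -18/5, -18/5, -6, -36/5]
R3 ← R3 + (3)·R2: [0, 0, 0, 0, 0]
2 nonzero rows, so the 3 vectors span a space of dimension 2.
Since 2 < 3, the vectors are linearly dependent.

no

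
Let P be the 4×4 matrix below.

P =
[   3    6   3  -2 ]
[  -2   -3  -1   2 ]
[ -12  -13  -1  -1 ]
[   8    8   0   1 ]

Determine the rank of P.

3

Row reduce to echelon form.
R2 ← R2 + (2/3)·R1: [0, 1, 1, 2/3]
R3 ← R3 + (4)·R1: [0, 11, 11, -9]
R4 ← R4 − (8/3)·R1: [0, -8, -8, 19/3]
R3 ← R3 − (11)·R2: [0, 0, 0, -49/3]
R4 ← R4 + (8)·R2: [0, 0, 0, 35/3]
R4 ← R4 + (5/7)·R3: [0, 0, 0, 0]
Echelon form has 3 nonzero rows, so rank(P) = 3.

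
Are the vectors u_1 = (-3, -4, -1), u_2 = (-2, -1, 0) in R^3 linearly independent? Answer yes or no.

Form the matrix with these vectors as rows and row reduce.
R2 ← R2 − (2/3)·R1: [0, 5/3, 2/3]
2 nonzero rows, so the 2 vectors span a space of dimension 2.
Since 2 = 2, the vectors are linearly independent.

yes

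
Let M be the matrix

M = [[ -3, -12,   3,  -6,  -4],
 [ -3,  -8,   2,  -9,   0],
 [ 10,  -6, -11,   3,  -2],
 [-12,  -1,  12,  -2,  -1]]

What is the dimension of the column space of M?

4

Row reduce to echelon form.
R2 ← R2 − R1: [0, 4, -1, -3, 4]
R3 ← R3 + (10/3)·R1: [0, -46, -1, -17, -46/3]
R4 ← R4 − (4)·R1: [0, 47, 0, 22, 15]
R3 ← R3 + (23/2)·R2: [0, 0, -25/2, -103/2, 92/3]
R4 ← R4 − (47/4)·R2: [0, 0, 47/4, 229/4, -32]
R4 ← R4 + (47/50)·R3: [0, 0, 0, 221/25, -238/75]
Echelon form has 4 nonzero rows, so rank(M) = 4.
The column space has dimension equal to the rank: 4.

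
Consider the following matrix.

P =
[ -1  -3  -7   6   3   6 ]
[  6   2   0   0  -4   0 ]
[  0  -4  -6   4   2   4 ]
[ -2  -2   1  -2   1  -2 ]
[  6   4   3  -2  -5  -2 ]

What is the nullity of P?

3

Row reduce to echelon form.
R2 ← R2 + (6)·R1: [0, -16, -42, 36, 14, 36]
R4 ← R4 − (2)·R1: [0, 4, 15, -14, -5, -14]
R5 ← R5 + (6)·R1: [0, -14, -39, 34, 13, 34]
R3 ← R3 − (1/4)·R2: [0, 0, 9/2, -5, -3/2, -5]
R4 ← R4 + (1/4)·R2: [0, 0, 9/2, -5, -3/2, -5]
R5 ← R5 − (7/8)·R2: [0, 0, -9/4, 5/2, 3/4, 5/2]
R4 ← R4 − R3: [0, 0, 0, 0, 0, 0]
R5 ← R5 + (1/2)·R3: [0, 0, 0, 0, 0, 0]
3 nonzero rows, so rank(P) = 3.
P has 6 columns; by rank–nullity, nullity = 6 − 3 = 3.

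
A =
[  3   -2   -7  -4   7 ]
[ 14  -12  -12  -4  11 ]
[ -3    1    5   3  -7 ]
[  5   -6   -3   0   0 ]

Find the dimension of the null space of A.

Row reduce to echelon form.
R2 ← R2 − (14/3)·R1: [0, -8/3, 62/3, 44/3, -65/3]
R3 ← R3 + R1: [0, -1, -2, -1, 0]
R4 ← R4 − (5/3)·R1: [0, -8/3, 26/3, 20/3, -35/3]
R3 ← R3 − (3/8)·R2: [0, 0, -39/4, -13/2, 65/8]
R4 ← R4 − R2: [0, 0, -12, -8, 10]
R4 ← R4 − (16/13)·R3: [0, 0, 0, 0, 0]
3 nonzero rows, so rank(A) = 3.
A has 5 columns; by rank–nullity, nullity = 5 − 3 = 2.

2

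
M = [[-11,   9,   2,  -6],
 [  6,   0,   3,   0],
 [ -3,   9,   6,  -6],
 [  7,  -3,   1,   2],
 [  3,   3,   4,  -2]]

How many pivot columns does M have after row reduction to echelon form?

2

Row reduce to echelon form.
R2 ← R2 + (6/11)·R1: [0, 54/11, 45/11, -36/11]
R3 ← R3 − (3/11)·R1: [0, 72/11, 60/11, -48/11]
R4 ← R4 + (7/11)·R1: [0, 30/11, 25/11, -20/11]
R5 ← R5 + (3/11)·R1: [0, 60/11, 50/11, -40/11]
R3 ← R3 − (4/3)·R2: [0, 0, 0, 0]
R4 ← R4 − (5/9)·R2: [0, 0, 0, 0]
R5 ← R5 − (10/9)·R2: [0, 0, 0, 0]
Echelon form has 2 nonzero rows, so rank(M) = 2.
Each nonzero row contributes one pivot column: 2 pivot columns.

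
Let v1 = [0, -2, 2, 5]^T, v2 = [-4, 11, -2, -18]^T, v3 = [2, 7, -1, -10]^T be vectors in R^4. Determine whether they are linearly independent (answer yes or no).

yes

Form the matrix with these vectors as rows and row reduce.
Swap R1 ↔ R2
R3 ← R3 + (1/2)·R1: [0, 25/2, -2, -19]
R3 ← R3 + (25/4)·R2: [0, 0, 21/2, 49/4]
3 nonzero rows, so the 3 vectors span a space of dimension 3.
Since 3 = 3, the vectors are linearly independent.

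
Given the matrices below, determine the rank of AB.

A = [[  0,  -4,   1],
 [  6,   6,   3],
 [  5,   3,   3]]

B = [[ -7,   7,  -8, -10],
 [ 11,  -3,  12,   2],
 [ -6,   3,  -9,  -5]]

First compute AB:
[[-50,  15, -57, -13],
 [  6,  33,  -3, -63],
 [-20,  35, -31, -59]]
Now row reduce the product.
R2 ← R2 + (3/25)·R1: [0, 174/5, -246/25, -1614/25]
R3 ← R3 − (2/5)·R1: [0, 29, -41/5, -269/5]
R3 ← R3 − (5/6)·R2: [0, 0, 0, 0]
2 nonzero rows, so rank(AB) = 2.

2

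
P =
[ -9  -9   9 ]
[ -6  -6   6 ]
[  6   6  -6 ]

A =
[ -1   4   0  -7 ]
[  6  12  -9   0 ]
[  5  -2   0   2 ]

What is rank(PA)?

First compute PA:
[[  0, -162,  81,  81],
 [  0, -108,  54,  54],
 [  0, 108, -54, -54]]
Now row reduce the product.
R2 ← R2 − (2/3)·R1: [0, 0, 0, 0]
R3 ← R3 + (2/3)·R1: [0, 0, 0, 0]
1 nonzero row, so rank(PA) = 1.

1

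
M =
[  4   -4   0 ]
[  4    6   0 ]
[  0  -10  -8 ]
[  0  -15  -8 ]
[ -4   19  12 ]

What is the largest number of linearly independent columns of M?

3

Row reduce to echelon form.
R2 ← R2 − R1: [0, 10, 0]
R5 ← R5 + R1: [0, 15, 12]
R3 ← R3 + R2: [0, 0, -8]
R4 ← R4 + (3/2)·R2: [0, 0, -8]
R5 ← R5 − (3/2)·R2: [0, 0, 12]
R4 ← R4 − R3: [0, 0, 0]
R5 ← R5 + (3/2)·R3: [0, 0, 0]
Echelon form has 3 nonzero rows, so rank(M) = 3.
The rank gives the maximum number of linearly independent columns: 3.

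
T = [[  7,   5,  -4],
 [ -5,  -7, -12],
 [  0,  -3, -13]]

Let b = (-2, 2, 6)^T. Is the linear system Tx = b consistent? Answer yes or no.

Row reduce the augmented matrix [T | b].
R2 ← R2 + (5/7)·R1: [0, -24/7, -104/7, 4/7]
R3 ← R3 − (7/8)·R2: [0, 0, 0, 11/2]
The echelon form has 3 nonzero rows; the last pivot sits in the augmented column, so rank(T) = 2 but rank([T|b]) = 3.
Since the ranks differ, the system is inconsistent.

no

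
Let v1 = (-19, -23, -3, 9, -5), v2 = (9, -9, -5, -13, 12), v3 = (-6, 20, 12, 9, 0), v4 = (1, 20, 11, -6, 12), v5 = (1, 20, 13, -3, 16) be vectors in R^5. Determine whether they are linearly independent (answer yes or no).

no

Form the matrix with these vectors as rows and row reduce.
R2 ← R2 + (9/19)·R1: [0, -378/19, -122/19, -166/19, 183/19]
R3 ← R3 − (6/19)·R1: [0, 518/19, 246/19, 117/19, 30/19]
R4 ← R4 + (1/19)·R1: [0, 357/19, 206/19, -105/19, 223/19]
R5 ← R5 + (1/19)·R1: [0, 357/19, 244/19, -48/19, 299/19]
R3 ← R3 + (37/27)·R2: [0, 0, 112/27, -157/27, 133/9]
R4 ← R4 + (17/18)·R2: [0, 0, 43/9, -124/9, 125/6]
R5 ← R5 + (17/18)·R2: [0, 0, 61/9, -97/9, 149/6]
R4 ← R4 − (129/112)·R3: [0, 0, 0, -793/112, 61/16]
R5 ← R5 − (183/112)·R3: [0, 0, 0, -143/112, 11/16]
R5 ← R5 − (11/61)·R4: [0, 0, 0, 0, 0]
4 nonzero rows, so the 5 vectors span a space of dimension 4.
Since 4 < 5, the vectors are linearly dependent.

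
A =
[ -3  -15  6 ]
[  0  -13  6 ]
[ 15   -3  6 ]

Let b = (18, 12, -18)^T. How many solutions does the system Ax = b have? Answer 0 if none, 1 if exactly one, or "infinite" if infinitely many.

Row reduce the augmented matrix [A | b].
R3 ← R3 + (5)·R1: [0, -78, 36, 72]
R3 ← R3 − (6)·R2: [0, 0, 0, 0]
The echelon form has 2 nonzero rows, and every pivot lies in the first 3 columns, so rank(A) = rank([A|b]) = 2.
The system is consistent.
rank = 2 < 3 unknowns, so there are infinitely many solutions.

infinite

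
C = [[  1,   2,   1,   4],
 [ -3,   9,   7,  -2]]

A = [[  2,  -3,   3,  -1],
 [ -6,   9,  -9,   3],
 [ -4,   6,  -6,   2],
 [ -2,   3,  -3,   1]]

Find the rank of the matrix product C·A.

1

First compute CA:
[[-22,  33, -33,  11],
 [-84, 126, -126,  42]]
Now row reduce the product.
R2 ← R2 − (42/11)·R1: [0, 0, 0, 0]
1 nonzero row, so rank(CA) = 1.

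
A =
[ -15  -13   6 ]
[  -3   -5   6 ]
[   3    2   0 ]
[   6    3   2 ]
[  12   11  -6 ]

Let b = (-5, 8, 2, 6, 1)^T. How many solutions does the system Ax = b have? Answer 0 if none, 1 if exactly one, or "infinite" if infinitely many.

Row reduce the augmented matrix [A | b].
R2 ← R2 − (1/5)·R1: [0, -12/5, 24/5, 9]
R3 ← R3 + (1/5)·R1: [0, -3/5, 6/5, 1]
R4 ← R4 + (2/5)·R1: [0, -11/5, 22/5, 4]
R5 ← R5 + (4/5)·R1: [0, 3/5, -6/5, -3]
R3 ← R3 − (1/4)·R2: [0, 0, 0, -5/4]
R4 ← R4 − (11/12)·R2: [0, 0, 0, -17/4]
R5 ← R5 + (1/4)·R2: [0, 0, 0, -3/4]
R4 ← R4 − (17/5)·R3: [0, 0, 0, 0]
R5 ← R5 − (3/5)·R3: [0, 0, 0, 0]
The echelon form has 3 nonzero rows; the last pivot sits in the augmented column, so rank(A) = 2 but rank([A|b]) = 3.
Since the ranks differ, the system is inconsistent.
It has no solutions.

0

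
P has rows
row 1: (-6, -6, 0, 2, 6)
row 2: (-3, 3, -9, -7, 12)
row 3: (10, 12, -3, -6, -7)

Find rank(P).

Row reduce to echelon form.
R2 ← R2 − (1/2)·R1: [0, 6, -9, -8, 9]
R3 ← R3 + (5/3)·R1: [0, 2, -3, -8/3, 3]
R3 ← R3 − (1/3)·R2: [0, 0, 0, 0, 0]
Echelon form has 2 nonzero rows, so rank(P) = 2.

2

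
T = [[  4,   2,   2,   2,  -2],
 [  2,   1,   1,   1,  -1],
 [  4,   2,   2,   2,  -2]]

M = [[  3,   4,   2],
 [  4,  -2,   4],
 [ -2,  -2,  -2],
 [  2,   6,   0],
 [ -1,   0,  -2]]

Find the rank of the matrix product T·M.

1

First compute TM:
[[ 22,  20,  16],
 [ 11,  10,   8],
 [ 22,  20,  16]]
Now row reduce the product.
R2 ← R2 − (1/2)·R1: [0, 0, 0]
R3 ← R3 − R1: [0, 0, 0]
1 nonzero row, so rank(TM) = 1.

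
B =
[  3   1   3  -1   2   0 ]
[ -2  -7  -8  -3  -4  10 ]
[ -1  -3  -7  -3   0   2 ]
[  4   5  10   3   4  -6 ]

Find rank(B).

4

Row reduce to echelon form.
R2 ← R2 + (2/3)·R1: [0, -19/3, -6, -11/3, -8/3, 10]
R3 ← R3 + (1/3)·R1: [0, -8/3, -6, -10/3, 2/3, 2]
R4 ← R4 − (4/3)·R1: [0, 11/3, 6, 13/3, 4/3, -6]
R3 ← R3 − (8/19)·R2: [0, 0, -66/19, -34/19, 34/19, -42/19]
R4 ← R4 + (11/19)·R2: [0, 0, 48/19, 42/19, -4/19, -4/19]
R4 ← R4 + (8/11)·R3: [0, 0, 0, 10/11, 12/11, -20/11]
Echelon form has 4 nonzero rows, so rank(B) = 4.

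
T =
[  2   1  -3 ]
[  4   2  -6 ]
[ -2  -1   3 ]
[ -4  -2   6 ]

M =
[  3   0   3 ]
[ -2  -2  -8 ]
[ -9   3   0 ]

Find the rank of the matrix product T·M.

1

First compute TM:
[[ 31, -11,  -2],
 [ 62, -22,  -4],
 [-31,  11,   2],
 [-62,  22,   4]]
Now row reduce the product.
R2 ← R2 − (2)·R1: [0, 0, 0]
R3 ← R3 + R1: [0, 0, 0]
R4 ← R4 + (2)·R1: [0, 0, 0]
1 nonzero row, so rank(TM) = 1.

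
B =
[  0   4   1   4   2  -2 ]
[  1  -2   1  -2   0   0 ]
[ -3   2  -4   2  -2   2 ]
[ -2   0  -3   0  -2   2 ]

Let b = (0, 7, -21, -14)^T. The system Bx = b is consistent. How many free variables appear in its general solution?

Row reduce the augmented matrix [B | b].
Swap R1 ↔ R2
R3 ← R3 + (3)·R1: [0, -4, -1, -4, -2, 2, 0]
R4 ← R4 + (2)·R1: [0, -4, -1, -4, -2, 2, 0]
R3 ← R3 + R2: [0, 0, 0, 0, 0, 0, 0]
R4 ← R4 + R2: [0, 0, 0, 0, 0, 0, 0]
The echelon form has 2 nonzero rows, and every pivot lies in the first 6 columns, so rank(B) = rank([B|b]) = 2.
The system is consistent.
Free variables = (unknowns) − (rank) = 6 − 2 = 4.

4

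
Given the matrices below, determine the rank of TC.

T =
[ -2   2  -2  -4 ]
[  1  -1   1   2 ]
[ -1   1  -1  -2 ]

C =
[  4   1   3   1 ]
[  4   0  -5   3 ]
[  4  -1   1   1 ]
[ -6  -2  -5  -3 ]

1

First compute TC:
[[ 16,   8,   2,  14],
 [ -8,  -4,  -1,  -7],
 [  8,   4,   1,   7]]
Now row reduce the product.
R2 ← R2 + (1/2)·R1: [0, 0, 0, 0]
R3 ← R3 − (1/2)·R1: [0, 0, 0, 0]
1 nonzero row, so rank(TC) = 1.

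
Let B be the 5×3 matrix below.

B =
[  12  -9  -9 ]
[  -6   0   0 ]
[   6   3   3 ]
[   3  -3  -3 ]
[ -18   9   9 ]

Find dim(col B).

2

Row reduce to echelon form.
R2 ← R2 + (1/2)·R1: [0, -9/2, -9/2]
R3 ← R3 − (1/2)·R1: [0, 15/2, 15/2]
R4 ← R4 − (1/4)·R1: [0, -3/4, -3/4]
R5 ← R5 + (3/2)·R1: [0, -9/2, -9/2]
R3 ← R3 + (5/3)·R2: [0, 0, 0]
R4 ← R4 − (1/6)·R2: [0, 0, 0]
R5 ← R5 − R2: [0, 0, 0]
Echelon form has 2 nonzero rows, so rank(B) = 2.
The column space has dimension equal to the rank: 2.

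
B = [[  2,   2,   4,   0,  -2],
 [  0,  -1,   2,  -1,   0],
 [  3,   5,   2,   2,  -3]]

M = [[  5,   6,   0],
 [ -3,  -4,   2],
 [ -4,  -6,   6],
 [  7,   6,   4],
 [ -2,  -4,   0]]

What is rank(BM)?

First compute BM:
[[ -8, -12,  28],
 [-12, -14,   6],
 [ 12,  10,  30]]
Now row reduce the product.
R2 ← R2 − (3/2)·R1: [0, 4, -36]
R3 ← R3 + (3/2)·R1: [0, -8, 72]
R3 ← R3 + (2)·R2: [0, 0, 0]
2 nonzero rows, so rank(BM) = 2.

2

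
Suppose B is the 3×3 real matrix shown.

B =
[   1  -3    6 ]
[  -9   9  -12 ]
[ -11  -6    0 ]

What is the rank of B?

3

Row reduce to echelon form.
R2 ← R2 + (9)·R1: [0, -18, 42]
R3 ← R3 + (11)·R1: [0, -39, 66]
R3 ← R3 − (13/6)·R2: [0, 0, -25]
Echelon form has 3 nonzero rows, so rank(B) = 3.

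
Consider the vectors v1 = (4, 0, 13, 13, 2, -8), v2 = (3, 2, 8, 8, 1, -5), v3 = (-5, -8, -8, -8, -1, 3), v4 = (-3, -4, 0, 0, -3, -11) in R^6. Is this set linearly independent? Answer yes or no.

Form the matrix with these vectors as rows and row reduce.
R2 ← R2 − (3/4)·R1: [0, 2, -7/4, -7/4, -1/2, 1]
R3 ← R3 + (5/4)·R1: [0, -8, 33/4, 33/4, 3/2, -7]
R4 ← R4 + (3/4)·R1: [0, -4, 39/4, 39/4, -3/2, -17]
R3 ← R3 + (4)·R2: [0, 0, 5/4, 5/4, -1/2, -3]
R4 ← R4 + (2)·R2: [0, 0, 25/4, 25/4, -5/2, -15]
R4 ← R4 − (5)·R3: [0, 0, 0, 0, 0, 0]
3 nonzero rows, so the 4 vectors span a space of dimension 3.
Since 3 < 4, the vectors are linearly dependent.

no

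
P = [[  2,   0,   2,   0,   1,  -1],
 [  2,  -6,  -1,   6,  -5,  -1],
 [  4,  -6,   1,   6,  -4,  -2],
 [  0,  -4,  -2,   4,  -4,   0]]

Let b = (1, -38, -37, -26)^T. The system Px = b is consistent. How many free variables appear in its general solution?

4

Row reduce the augmented matrix [P | b].
R2 ← R2 − R1: [0, -6, -3, 6, -6, 0, -39]
R3 ← R3 − (2)·R1: [0, -6, -3, 6, -6, 0, -39]
R3 ← R3 − R2: [0, 0, 0, 0, 0, 0, 0]
R4 ← R4 − (2/3)·R2: [0, 0, 0, 0, 0, 0, 0]
The echelon form has 2 nonzero rows, and every pivot lies in the first 6 columns, so rank(P) = rank([P|b]) = 2.
The system is consistent.
Free variables = (unknowns) − (rank) = 6 − 2 = 4.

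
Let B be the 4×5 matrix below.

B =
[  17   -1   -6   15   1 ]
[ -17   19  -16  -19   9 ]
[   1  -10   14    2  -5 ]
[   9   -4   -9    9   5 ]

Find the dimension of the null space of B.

1

Row reduce to echelon form.
R2 ← R2 + R1: [0, 18, -22, -4, 10]
R3 ← R3 − (1/17)·R1: [0, -169/17, 244/17, 19/17, -86/17]
R4 ← R4 − (9/17)·R1: [0, -59/17, -99/17, 18/17, 76/17]
R3 ← R3 + (169/306)·R2: [0, 0, 337/153, -167/153, 71/153]
R4 ← R4 + (59/306)·R2: [0, 0, -1540/153, 44/153, 979/153]
R4 ← R4 + (1540/337)·R3: [0, 0, 0, -1584/337, 2871/337]
4 nonzero rows, so rank(B) = 4.
B has 5 columns; by rank–nullity, nullity = 5 − 4 = 1.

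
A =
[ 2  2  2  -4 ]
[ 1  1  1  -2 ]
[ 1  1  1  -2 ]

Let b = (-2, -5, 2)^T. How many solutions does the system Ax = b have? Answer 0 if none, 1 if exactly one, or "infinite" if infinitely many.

0

Row reduce the augmented matrix [A | b].
R2 ← R2 − (1/2)·R1: [0, 0, 0, 0, -4]
R3 ← R3 − (1/2)·R1: [0, 0, 0, 0, 3]
R3 ← R3 + (3/4)·R2: [0, 0, 0, 0, 0]
The echelon form has 2 nonzero rows; the last pivot sits in the augmented column, so rank(A) = 1 but rank([A|b]) = 2.
Since the ranks differ, the system is inconsistent.
It has no solutions.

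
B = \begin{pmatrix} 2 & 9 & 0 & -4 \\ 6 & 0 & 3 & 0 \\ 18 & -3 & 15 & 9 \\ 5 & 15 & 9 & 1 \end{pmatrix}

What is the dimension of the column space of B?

4

Row reduce to echelon form.
R2 ← R2 − (3)·R1: [0, -27, 3, 12]
R3 ← R3 − (9)·R1: [0, -84, 15, 45]
R4 ← R4 − (5/2)·R1: [0, -15/2, 9, 11]
R3 ← R3 − (28/9)·R2: [0, 0, 17/3, 23/3]
R4 ← R4 − (5/18)·R2: [0, 0, 49/6, 23/3]
R4 ← R4 − (49/34)·R3: [0, 0, 0, -115/34]
Echelon form has 4 nonzero rows, so rank(B) = 4.
The column space has dimension equal to the rank: 4.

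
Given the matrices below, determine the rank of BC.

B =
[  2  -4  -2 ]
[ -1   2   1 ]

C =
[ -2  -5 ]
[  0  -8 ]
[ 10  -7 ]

First compute BC:
[[-24,  36],
 [ 12, -18]]
Now row reduce the product.
R2 ← R2 + (1/2)·R1: [0, 0]
1 nonzero row, so rank(BC) = 1.

1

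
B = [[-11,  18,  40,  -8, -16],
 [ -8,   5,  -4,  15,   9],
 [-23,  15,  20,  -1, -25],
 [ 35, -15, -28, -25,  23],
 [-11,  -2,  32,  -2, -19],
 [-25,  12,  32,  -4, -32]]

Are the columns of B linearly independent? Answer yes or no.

yes

Row reduce B to echelon form.
R2 ← R2 − (8/11)·R1: [0, -89/11, -364/11, 229/11, 227/11]
R3 ← R3 − (23/11)·R1: [0, -249/11, -700/11, 173/11, 93/11]
R4 ← R4 + (35/11)·R1: [0, 465/11, 1092/11, -555/11, -307/11]
R5 ← R5 − R1: [0, -20, -8, 6, -3]
R6 ← R6 − (25/11)·R1: [0, -318/11, -648/11, 156/11, 48/11]
R3 ← R3 − (249/89)·R2: [0, 0, 2576/89, -3784/89, -4386/89]
R4 ← R4 + (465/89)·R2: [0, 0, -6552/89, 5190/89, 7112/89]
R5 ← R5 − (220/89)·R2: [0, 0, 6568/89, -4046/89, -4807/89]
R6 ← R6 − (318/89)·R2: [0, 0, 5280/89, -5358/89, -6174/89]
R4 ← R4 + (117/46)·R3: [0, 0, 0, -1146/23, -1045/23]
R5 ← R5 − (821/322)·R3: [0, 0, 0, 10134/161, 11534/161]
R6 ← R6 − (330/161)·R3: [0, 0, 0, 4338/161, 5094/161]
R5 ← R5 + (1689/1337)·R4: [0, 0, 0, 0, 19043/1337]
R6 ← R6 + (723/1337)·R4: [0, 0, 0, 0, 9453/1337]
R6 ← R6 − (69/139)·R5: [0, 0, 0, 0, 0]
5 pivots among 5 columns.
Every column is a pivot column, so the columns are linearly independent.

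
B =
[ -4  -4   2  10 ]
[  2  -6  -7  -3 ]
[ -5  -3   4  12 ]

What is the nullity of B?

2

Row reduce to echelon form.
R2 ← R2 + (1/2)·R1: [0, -8, -6, 2]
R3 ← R3 − (5/4)·R1: [0, 2, 3/2, -1/2]
R3 ← R3 + (1/4)·R2: [0, 0, 0, 0]
2 nonzero rows, so rank(B) = 2.
B has 4 columns; by rank–nullity, nullity = 4 − 2 = 2.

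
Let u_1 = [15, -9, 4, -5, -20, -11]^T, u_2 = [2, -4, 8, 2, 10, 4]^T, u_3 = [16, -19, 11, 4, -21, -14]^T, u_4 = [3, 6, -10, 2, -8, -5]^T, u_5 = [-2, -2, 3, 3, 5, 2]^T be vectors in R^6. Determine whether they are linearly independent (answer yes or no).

no

Form the matrix with these vectors as rows and row reduce.
R2 ← R2 − (2/15)·R1: [0, -14/5, 112/15, 8/3, 38/3, 82/15]
R3 ← R3 − (16/15)·R1: [0, -47/5, 101/15, 28/3, 1/3, -34/15]
R4 ← R4 − (1/5)·R1: [0, 39/5, -54/5, 3, -4, -14/5]
R5 ← R5 + (2/15)·R1: [0, -16/5, 53/15, 7/3, 7/3, 8/15]
R3 ← R3 − (47/14)·R2: [0, 0, -55/3, 8/21, -886/21, -433/21]
R4 ← R4 + (39/14)·R2: [0, 0, 10, 73/7, 219/7, 87/7]
R5 ← R5 − (8/7)·R2: [0, 0, -5, -5/7, -85/7, -40/7]
R4 ← R4 + (6/11)·R3: [0, 0, 0, 117/11, 91/11, 13/11]
R5 ← R5 − (3/11)·R3: [0, 0, 0, -9/11, -7/11, -1/11]
R5 ← R5 + (1/13)·R4: [0, 0, 0, 0, 0, 0]
4 nonzero rows, so the 5 vectors span a space of dimension 4.
Since 4 < 5, the vectors are linearly dependent.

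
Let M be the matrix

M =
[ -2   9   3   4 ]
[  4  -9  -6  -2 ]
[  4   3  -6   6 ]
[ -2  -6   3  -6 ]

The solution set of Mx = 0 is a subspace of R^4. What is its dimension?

2

Row reduce to echelon form.
R2 ← R2 + (2)·R1: [0, 9, 0, 6]
R3 ← R3 + (2)·R1: [0, 21, 0, 14]
R4 ← R4 − R1: [0, -15, 0, -10]
R3 ← R3 − (7/3)·R2: [0, 0, 0, 0]
R4 ← R4 + (5/3)·R2: [0, 0, 0, 0]
2 nonzero rows, so rank(M) = 2.
M has 4 columns; by rank–nullity, nullity = 4 − 2 = 2.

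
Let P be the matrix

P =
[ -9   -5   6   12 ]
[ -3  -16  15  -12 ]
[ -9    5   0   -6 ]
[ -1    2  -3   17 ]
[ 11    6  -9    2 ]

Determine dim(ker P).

Row reduce to echelon form.
R2 ← R2 − (1/3)·R1: [0, -43/3, 13, -16]
R3 ← R3 − R1: [0, 10, -6, -18]
R4 ← R4 − (1/9)·R1: [0, 23/9, -11/3, 47/3]
R5 ← R5 + (11/9)·R1: [0, -1/9, -5/3, 50/3]
R3 ← R3 + (30/43)·R2: [0, 0, 132/43, -1254/43]
R4 ← R4 + (23/129)·R2: [0, 0, -58/43, 551/43]
R5 ← R5 − (1/129)·R2: [0, 0, -76/43, 722/43]
R4 ← R4 + (29/66)·R3: [0, 0, 0, 0]
R5 ← R5 + (19/33)·R3: [0, 0, 0, 0]
3 nonzero rows, so rank(P) = 3.
P has 4 columns; by rank–nullity, nullity = 4 − 3 = 1.

1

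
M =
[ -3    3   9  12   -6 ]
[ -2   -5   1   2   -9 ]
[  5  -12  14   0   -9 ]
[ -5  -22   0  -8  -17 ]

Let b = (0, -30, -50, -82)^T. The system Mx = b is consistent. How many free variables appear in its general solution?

1

Row reduce the augmented matrix [M | b].
R2 ← R2 − (2/3)·R1: [0, -7, -5, -6, -5, -30]
R3 ← R3 + (5/3)·R1: [0, -7, 29, 20, -19, -50]
R4 ← R4 − (5/3)·R1: [0, -27, -15, -28, -7, -82]
R3 ← R3 − R2: [0, 0, 34, 26, -14, -20]
R4 ← R4 − (27/7)·R2: [0, 0, 30/7, -34/7, 86/7, 236/7]
R4 ← R4 − (15/119)·R3: [0, 0, 0, -968/119, 1672/119, 616/17]
The echelon form has 4 nonzero rows, and every pivot lies in the first 5 columns, so rank(M) = rank([M|b]) = 4.
The system is consistent.
Free variables = (unknowns) − (rank) = 5 − 4 = 1.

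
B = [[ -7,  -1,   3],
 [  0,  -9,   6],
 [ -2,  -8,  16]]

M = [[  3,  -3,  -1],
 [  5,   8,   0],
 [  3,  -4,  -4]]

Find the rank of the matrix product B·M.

First compute BM:
[[-17,   1,  -5],
 [-27, -96, -24],
 [  2, -122, -62]]
Now row reduce the product.
R2 ← R2 − (27/17)·R1: [0, -1659/17, -273/17]
R3 ← R3 + (2/17)·R1: [0, -2072/17, -1064/17]
R3 ← R3 − (296/237)·R2: [0, 0, -3360/79]
3 nonzero rows, so rank(BM) = 3.

3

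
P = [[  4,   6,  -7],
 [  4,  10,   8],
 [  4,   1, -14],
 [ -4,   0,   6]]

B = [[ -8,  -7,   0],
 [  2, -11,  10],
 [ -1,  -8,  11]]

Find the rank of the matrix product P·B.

3

First compute PB:
[[-13, -38, -17],
 [-20, -202, 188],
 [-16,  73, -144],
 [ 26, -20,  66]]
Now row reduce the product.
R2 ← R2 − (20/13)·R1: [0, -1866/13, 2784/13]
R3 ← R3 − (16/13)·R1: [0, 1557/13, -1600/13]
R4 ← R4 + (2)·R1: [0, -96, 32]
R3 ← R3 + (519/622)·R2: [0, 0, 17296/311]
R4 ← R4 − (208/311)·R2: [0, 0, -34592/311]
R4 ← R4 + (2)·R3: [0, 0, 0]
3 nonzero rows, so rank(PB) = 3.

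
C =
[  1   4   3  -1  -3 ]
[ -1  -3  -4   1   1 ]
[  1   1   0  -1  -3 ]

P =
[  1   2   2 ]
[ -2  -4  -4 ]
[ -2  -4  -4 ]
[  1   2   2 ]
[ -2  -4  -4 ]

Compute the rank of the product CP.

1

First compute CP:
[[ -8, -16, -16],
 [ 12,  24,  24],
 [  4,   8,   8]]
Now row reduce the product.
R2 ← R2 + (3/2)·R1: [0, 0, 0]
R3 ← R3 + (1/2)·R1: [0, 0, 0]
1 nonzero row, so rank(CP) = 1.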